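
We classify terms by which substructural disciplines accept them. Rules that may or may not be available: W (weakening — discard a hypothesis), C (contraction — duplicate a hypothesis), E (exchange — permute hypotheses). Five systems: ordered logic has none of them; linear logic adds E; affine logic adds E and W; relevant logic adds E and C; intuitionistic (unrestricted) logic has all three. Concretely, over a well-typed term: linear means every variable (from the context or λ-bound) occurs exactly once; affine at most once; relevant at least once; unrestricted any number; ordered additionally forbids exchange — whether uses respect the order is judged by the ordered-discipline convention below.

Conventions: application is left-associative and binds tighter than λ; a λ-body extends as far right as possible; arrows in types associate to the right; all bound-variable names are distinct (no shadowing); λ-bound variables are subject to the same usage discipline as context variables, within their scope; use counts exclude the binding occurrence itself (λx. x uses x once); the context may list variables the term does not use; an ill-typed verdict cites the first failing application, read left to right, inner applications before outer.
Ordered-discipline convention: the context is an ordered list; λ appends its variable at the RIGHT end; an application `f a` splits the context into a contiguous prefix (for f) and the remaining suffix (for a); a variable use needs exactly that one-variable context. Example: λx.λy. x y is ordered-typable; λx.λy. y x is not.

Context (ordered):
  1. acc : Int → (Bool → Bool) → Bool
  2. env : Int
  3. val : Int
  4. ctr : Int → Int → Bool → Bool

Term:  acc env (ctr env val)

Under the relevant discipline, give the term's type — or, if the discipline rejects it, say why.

term : Bool
usage: acc: 1×, env: 2×, val: 1×, ctr: 1×
uses in reading order: acc, env, ctr, env, val
typing: ✓ — Bool
per-discipline verdicts: ordered ✗, linear ✗, affine ✗, relevant ✓, unrestricted ✓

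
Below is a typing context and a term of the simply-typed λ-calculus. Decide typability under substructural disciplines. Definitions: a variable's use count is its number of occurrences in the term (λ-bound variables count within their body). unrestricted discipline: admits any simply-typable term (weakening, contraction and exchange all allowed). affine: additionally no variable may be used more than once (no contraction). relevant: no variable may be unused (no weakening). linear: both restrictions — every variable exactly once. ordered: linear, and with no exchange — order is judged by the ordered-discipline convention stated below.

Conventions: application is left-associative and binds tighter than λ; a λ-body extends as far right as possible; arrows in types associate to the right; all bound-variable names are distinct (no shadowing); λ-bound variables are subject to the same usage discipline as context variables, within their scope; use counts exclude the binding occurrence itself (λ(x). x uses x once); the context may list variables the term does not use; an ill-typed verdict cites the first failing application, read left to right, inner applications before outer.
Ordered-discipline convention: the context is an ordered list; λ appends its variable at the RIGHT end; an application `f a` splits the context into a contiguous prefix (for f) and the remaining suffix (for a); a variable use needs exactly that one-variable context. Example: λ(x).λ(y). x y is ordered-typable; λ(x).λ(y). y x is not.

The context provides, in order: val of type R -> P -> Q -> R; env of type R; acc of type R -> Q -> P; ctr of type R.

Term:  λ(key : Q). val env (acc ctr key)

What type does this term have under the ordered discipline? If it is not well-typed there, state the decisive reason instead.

term : Q -> Q -> R
usage: val ×1; env ×1; acc ×1; ctr ×1; key [bound] ×1
left-to-right use order: val, env, acc, ctr, key
typing: the term checks, with type Q -> Q -> R
across the five disciplines: ordered ✓; linear ✓; affine ✓; relevant ✓; unrestricted ✓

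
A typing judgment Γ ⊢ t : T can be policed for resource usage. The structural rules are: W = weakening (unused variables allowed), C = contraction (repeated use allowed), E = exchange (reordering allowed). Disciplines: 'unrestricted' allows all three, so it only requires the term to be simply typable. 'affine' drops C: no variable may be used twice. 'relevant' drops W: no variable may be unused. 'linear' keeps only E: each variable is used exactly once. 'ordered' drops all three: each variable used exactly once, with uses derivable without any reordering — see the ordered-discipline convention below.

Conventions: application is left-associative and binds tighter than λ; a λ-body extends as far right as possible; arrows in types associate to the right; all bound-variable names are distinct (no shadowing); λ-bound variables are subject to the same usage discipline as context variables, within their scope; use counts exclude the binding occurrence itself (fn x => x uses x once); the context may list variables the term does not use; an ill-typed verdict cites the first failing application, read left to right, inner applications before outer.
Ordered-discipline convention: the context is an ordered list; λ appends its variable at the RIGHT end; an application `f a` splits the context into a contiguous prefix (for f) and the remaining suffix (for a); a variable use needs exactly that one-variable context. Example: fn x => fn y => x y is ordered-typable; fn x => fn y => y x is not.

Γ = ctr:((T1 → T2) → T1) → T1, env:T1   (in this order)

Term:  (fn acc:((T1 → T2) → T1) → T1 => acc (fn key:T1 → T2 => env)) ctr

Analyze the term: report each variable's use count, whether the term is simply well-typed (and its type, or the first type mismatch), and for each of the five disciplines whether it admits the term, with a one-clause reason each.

variable uses: ctr: 1×, env: 1×, acc [bound]: 1×, key [bound]: 0×
left-to-right use order: acc, env, ctr
typing: the term checks, with type T1
ordered: ✗, key never used (weakening)
linear: ✗, key never used (weakening)
affine: ✓, no duplicate uses among ctr, env, acc, key
relevant: ✗, key never used (weakening)
unrestricted: ✓, typability at T1 is all that's needed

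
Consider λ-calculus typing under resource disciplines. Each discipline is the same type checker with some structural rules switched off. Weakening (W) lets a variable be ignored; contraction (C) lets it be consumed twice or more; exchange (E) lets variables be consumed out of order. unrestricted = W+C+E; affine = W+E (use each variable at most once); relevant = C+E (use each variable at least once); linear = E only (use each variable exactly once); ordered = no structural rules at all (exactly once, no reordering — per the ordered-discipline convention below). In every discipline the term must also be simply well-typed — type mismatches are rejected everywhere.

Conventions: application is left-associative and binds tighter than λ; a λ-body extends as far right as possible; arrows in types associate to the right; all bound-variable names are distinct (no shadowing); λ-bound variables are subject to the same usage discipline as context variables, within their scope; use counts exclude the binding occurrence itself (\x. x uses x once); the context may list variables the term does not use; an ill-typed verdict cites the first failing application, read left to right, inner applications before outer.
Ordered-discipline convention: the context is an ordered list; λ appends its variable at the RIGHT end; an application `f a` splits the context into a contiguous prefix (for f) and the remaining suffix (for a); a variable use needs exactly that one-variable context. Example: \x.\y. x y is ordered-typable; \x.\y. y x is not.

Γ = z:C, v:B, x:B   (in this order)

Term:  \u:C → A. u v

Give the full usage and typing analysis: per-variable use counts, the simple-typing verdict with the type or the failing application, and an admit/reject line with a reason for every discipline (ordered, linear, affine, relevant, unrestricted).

use counts: z=0; v=1; x=0; u [bound]=1
use order (left to right): u, v
typing: ill-typed: an argument B mismatches the expected C
ordered: ✗, not simply typable
linear: ✗, fails simple typing
affine: ✗, a type mismatch blocks all five
relevant: ✗, the type mismatch rejects it
unrestricted: ✗, not simply typable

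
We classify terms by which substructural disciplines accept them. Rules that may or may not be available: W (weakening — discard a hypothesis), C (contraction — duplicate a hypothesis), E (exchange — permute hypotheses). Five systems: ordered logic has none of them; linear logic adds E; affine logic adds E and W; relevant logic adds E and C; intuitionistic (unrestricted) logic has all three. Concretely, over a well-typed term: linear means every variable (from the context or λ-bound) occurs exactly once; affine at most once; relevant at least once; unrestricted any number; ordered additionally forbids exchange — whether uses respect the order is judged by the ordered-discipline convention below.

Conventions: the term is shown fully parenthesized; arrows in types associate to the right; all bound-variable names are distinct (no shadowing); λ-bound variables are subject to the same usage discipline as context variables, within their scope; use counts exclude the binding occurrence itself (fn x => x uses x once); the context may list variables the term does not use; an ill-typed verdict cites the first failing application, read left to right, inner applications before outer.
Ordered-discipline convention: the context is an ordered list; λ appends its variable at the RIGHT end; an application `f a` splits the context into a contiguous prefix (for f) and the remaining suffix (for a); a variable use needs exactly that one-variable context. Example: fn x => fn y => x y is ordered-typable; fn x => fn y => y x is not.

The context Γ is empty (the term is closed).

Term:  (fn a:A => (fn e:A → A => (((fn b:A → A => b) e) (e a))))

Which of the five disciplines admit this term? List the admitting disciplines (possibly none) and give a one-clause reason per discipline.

admitted in: relevant, unrestricted
use counts: a (bound)=1; e (bound)=2; b (bound)=1
use order (left to right): b, e, e, a
typing: well-typed at A → (A → A) → A
ordered: ✗ — e ×2 used more than once (contraction)
linear: ✗ — e ×2 used more than once (contraction)
affine: ✗ — e ×2 used more than once (contraction)
relevant: ✓ — every one of a, e, b appears
unrestricted: ✓ — well-typed at A → (A → A) → A; no restrictions here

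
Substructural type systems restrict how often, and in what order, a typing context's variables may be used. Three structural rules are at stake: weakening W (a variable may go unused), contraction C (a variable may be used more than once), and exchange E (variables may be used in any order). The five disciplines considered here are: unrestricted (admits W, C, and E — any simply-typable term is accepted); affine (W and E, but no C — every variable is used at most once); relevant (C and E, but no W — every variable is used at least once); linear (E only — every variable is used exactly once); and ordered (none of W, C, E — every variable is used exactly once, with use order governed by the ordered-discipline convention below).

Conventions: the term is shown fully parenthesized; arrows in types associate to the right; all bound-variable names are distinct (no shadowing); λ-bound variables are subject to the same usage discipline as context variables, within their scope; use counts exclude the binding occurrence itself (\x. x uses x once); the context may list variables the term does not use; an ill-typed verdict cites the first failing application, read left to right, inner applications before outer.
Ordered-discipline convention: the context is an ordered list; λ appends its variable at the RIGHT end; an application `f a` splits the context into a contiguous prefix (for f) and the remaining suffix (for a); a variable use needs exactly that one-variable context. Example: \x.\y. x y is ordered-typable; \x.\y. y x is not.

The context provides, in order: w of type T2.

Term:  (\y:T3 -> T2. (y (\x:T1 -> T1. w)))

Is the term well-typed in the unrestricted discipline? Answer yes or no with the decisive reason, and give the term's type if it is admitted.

no — a type mismatch blocks all five
use counts: w: 1, y (bound): 1, x (bound): 0
uses in reading order: y, w
typing: ill-typed: an argument (T1 -> T1) -> T2 mismatches the expected T3
all disciplines: ordered ✗ · linear ✗ · affine ✗ · relevant ✗ · unrestricted ✗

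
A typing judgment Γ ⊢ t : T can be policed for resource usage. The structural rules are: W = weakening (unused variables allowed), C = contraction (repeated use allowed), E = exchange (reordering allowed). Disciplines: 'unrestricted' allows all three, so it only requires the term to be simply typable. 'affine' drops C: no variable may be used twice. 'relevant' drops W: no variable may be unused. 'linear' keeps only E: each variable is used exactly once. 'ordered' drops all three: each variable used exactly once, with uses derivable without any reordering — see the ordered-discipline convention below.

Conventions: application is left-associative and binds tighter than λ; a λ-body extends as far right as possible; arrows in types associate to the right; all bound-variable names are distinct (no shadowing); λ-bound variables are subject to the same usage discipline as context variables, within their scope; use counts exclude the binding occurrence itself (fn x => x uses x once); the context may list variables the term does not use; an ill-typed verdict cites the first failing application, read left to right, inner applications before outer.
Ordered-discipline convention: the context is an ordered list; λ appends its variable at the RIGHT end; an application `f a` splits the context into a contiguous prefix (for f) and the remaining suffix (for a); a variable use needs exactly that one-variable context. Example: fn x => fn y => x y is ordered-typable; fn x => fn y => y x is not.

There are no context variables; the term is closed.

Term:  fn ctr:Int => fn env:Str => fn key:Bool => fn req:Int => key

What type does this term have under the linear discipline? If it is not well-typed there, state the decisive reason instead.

not well-typed under linear — needs weakening: ctr, env, req unused
counts: ctr [bound]=0, env [bound]=0, key [bound]=1, req [bound]=0
use order (left to right): key
typing: well-typed at Int -> Str -> Bool -> Int -> Bool
across the five disciplines: ordered ✗ · linear ✗ · affine ✓ · relevant ✗ · unrestricted ✓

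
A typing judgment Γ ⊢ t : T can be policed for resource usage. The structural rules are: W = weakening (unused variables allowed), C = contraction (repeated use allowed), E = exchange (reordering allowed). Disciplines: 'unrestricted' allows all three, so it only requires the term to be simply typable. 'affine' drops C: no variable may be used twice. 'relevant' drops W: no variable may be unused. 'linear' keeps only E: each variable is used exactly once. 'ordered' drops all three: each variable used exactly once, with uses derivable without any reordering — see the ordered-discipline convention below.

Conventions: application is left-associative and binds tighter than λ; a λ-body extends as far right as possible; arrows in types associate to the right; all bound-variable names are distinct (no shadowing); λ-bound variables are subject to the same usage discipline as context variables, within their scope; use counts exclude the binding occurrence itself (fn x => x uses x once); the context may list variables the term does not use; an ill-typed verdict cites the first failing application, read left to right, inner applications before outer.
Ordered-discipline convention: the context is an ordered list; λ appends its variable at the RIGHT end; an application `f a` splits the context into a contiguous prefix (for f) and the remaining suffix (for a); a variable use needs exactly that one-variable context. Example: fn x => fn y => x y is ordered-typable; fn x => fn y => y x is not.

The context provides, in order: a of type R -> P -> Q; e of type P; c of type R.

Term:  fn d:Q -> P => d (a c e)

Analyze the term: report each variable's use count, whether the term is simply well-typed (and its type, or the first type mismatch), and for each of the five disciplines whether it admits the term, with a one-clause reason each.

variable uses: a=1, e=1, c=1, d (bound)=1
order of uses: d, a, c, e
typing: well-typed — term : (Q -> P) -> P
ordered: ✗ — use order d, a, c, e needs exchange
linear: ✓ — exactly-once usage across a, e, c, d
affine: ✓ — a, e, c, d: no repeats, contraction unneeded
relevant: ✓ — a, e, c, d: all used, weakening unneeded
unrestricted: ✓ — well-typed at (Q -> P) -> P; no restrictions here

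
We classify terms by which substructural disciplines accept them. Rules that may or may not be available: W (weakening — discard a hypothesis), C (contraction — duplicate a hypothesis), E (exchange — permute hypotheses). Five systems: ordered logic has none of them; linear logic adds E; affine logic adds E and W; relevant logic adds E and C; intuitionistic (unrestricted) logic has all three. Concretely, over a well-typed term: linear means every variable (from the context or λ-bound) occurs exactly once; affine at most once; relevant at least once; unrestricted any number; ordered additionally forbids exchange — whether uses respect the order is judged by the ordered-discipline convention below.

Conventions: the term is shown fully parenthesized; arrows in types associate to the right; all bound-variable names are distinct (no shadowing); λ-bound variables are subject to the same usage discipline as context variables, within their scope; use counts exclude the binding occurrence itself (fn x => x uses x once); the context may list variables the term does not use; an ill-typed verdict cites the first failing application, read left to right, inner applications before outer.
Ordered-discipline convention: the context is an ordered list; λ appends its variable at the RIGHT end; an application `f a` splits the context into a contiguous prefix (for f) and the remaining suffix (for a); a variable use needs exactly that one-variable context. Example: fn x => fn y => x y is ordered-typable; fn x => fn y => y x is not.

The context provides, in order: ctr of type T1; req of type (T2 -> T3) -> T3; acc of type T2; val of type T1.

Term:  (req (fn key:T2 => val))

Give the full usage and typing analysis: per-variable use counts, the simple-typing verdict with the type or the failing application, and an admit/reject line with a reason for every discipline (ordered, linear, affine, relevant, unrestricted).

counts: ctr ×0, req ×1, acc ×0, val ×1, key (bound) ×0
order of uses: req, val
typing: ill-typed: argument of type T2 -> T1 where T2 -> T3 is required
ordered ✗ (a type mismatch blocks all five)
linear ✗ (the type mismatch rejects it)
affine ✗ (not simply typable)
relevant ✗ (fails simple typing)
unrestricted ✗ (a type mismatch blocks all five)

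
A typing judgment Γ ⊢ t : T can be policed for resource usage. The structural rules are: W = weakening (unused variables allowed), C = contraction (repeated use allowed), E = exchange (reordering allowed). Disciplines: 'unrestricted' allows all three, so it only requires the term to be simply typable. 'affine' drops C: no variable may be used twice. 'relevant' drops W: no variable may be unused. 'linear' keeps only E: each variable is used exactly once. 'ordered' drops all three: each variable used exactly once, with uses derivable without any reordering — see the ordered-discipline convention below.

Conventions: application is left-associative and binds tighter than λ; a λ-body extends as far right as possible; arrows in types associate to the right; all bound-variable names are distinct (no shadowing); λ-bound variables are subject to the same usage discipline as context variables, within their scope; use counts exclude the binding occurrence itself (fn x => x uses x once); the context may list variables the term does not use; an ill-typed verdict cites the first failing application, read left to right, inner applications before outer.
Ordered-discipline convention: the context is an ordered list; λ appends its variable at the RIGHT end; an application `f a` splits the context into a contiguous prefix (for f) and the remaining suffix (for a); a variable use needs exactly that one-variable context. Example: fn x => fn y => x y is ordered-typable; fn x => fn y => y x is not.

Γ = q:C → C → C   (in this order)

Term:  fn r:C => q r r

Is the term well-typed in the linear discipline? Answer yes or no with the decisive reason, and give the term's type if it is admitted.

no — uses contraction: r ×2
usage: q: 1; r [bound]: 2
order of uses: q, r, r
typing: the term checks, with type C → C
summary: ordered ✗; linear ✗; affine ✗; relevant ✓; unrestricted ✓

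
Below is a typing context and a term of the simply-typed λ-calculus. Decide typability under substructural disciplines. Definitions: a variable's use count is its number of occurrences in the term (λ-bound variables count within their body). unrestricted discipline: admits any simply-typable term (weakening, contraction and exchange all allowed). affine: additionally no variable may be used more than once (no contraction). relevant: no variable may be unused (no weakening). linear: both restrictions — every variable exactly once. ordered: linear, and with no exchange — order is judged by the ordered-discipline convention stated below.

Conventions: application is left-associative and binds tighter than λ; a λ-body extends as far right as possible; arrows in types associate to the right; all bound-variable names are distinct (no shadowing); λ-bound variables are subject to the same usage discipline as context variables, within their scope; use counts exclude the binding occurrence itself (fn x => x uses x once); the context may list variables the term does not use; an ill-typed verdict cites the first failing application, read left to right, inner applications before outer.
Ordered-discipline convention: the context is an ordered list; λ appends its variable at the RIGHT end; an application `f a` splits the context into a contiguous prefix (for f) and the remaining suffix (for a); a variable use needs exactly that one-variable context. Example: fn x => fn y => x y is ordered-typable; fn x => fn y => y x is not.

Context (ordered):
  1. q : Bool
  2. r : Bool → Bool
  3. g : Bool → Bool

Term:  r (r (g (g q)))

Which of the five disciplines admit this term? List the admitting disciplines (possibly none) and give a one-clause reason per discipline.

admitted in: relevant, unrestricted
usage: q: 1, r: 2, g: 2
use order (left to right): r, r, g, g, q
typing: well-typed — term : Bool
ordered: ✗ — repeated use of r ×2, g ×2
linear: ✗ — repeated use of r ×2, g ×2
affine: ✗ — repeated use of r ×2, g ×2
relevant: ✓ — at least one use each (q, r, g)
unrestricted: ✓ — typability at Bool is all that's needed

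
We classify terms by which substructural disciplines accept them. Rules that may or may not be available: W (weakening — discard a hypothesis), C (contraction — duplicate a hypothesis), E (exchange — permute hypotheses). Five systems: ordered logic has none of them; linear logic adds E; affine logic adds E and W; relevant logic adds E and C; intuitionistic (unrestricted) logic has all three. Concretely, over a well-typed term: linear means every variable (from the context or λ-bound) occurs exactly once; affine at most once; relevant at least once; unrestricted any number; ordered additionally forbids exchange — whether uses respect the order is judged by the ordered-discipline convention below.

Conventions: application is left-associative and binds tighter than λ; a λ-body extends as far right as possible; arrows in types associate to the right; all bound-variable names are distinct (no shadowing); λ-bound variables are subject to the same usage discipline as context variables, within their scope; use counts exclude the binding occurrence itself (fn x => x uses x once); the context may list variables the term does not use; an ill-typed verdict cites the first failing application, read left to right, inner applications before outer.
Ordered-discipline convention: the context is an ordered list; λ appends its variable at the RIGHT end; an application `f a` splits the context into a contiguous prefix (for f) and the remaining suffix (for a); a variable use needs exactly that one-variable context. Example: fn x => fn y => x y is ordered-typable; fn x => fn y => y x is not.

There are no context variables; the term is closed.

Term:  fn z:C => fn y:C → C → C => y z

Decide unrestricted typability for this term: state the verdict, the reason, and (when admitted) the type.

yes — well-typed at C → (C → C → C) → C → C; no restrictions here; term : C → (C → C → C) → C → C
use counts: z [bound] ×1, y [bound] ×1
order of uses: y, z
typing: well-typed — term : C → (C → C → C) → C → C
all disciplines: ordered ✗ | linear ✓ | affine ✓ | relevant ✓ | unrestricted ✓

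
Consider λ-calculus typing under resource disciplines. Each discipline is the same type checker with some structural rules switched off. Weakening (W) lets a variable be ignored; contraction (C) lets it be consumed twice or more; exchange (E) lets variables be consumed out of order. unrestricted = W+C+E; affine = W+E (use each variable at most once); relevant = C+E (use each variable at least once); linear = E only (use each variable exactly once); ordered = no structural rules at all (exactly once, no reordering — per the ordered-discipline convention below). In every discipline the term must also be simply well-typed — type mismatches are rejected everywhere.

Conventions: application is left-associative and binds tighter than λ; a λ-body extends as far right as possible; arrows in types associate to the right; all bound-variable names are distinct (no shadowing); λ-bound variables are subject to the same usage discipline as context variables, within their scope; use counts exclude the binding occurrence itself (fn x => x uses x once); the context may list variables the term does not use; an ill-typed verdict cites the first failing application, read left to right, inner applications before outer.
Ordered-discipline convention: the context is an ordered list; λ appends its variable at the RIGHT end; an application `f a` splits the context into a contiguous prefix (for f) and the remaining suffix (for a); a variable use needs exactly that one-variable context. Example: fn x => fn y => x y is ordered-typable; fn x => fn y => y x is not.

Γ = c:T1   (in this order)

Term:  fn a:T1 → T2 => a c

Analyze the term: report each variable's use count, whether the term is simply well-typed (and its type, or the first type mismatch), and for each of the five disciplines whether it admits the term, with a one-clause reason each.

variable uses: c=1; a (bound)=1
uses in reading order: a, c
typing: the term checks, with type (T1 → T2) → T2
ordered: ✗ — use order a, c needs exchange
linear: ✓ — c, a: one use apiece
affine: ✓ — at most one use each (c, a)
relevant: ✓ — every one of c, a appears
unrestricted: ✓ — well-typed at (T1 → T2) → T2; no restrictions here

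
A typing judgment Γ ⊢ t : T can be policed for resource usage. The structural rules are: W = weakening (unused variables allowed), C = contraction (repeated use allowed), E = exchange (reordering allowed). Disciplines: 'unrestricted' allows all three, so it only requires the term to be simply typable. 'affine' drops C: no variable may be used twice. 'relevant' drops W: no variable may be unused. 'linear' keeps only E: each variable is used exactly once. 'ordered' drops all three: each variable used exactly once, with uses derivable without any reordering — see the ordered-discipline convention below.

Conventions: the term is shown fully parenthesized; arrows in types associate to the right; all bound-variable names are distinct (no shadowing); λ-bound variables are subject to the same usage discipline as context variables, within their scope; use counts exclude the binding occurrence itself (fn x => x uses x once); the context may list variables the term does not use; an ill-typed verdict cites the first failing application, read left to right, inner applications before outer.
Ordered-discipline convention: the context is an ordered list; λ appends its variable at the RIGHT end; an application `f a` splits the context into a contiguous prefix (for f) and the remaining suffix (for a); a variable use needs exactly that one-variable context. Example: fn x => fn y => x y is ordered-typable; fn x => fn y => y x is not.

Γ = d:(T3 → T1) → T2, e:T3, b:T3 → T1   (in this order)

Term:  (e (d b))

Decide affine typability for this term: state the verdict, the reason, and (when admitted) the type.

no — the type mismatch rejects it
use counts: d ×1, e ×1, b ×1
use order (left to right): e, d, b
typing: ill-typed: applying a non-function (T3)
across the five disciplines: ordered ✗; linear ✗; affine ✗; relevant ✗; unrestricted ✗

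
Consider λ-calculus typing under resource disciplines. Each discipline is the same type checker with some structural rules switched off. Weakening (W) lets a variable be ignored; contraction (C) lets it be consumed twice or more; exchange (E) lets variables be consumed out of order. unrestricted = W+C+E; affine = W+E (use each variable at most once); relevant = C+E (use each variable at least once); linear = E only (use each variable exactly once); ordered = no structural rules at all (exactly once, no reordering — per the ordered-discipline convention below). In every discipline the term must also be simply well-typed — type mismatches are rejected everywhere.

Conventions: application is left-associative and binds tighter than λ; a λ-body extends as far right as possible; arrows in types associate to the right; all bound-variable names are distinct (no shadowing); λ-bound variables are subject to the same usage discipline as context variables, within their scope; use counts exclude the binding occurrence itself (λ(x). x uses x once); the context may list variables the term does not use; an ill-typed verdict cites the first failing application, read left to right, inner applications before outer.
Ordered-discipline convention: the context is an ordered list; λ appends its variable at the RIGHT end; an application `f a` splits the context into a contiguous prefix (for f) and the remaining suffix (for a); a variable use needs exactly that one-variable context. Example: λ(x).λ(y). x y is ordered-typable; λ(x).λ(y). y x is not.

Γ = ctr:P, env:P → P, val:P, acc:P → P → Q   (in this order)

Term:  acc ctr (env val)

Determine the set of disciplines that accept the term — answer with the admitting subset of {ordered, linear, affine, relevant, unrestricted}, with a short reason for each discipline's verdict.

admitted in: linear, affine, relevant, unrestricted
variable uses: ctr: 1×, env: 1×, val: 1×, acc: 1×
use order (left to right): acc, ctr, env, val
typing: well-typed — term : Q
ordered: ✗ — no ordered split (uses run acc, ctr, env, val)
linear: ✓ — single use per variable (ctr, env, val, acc)
affine: ✓ — at most one use each (ctr, env, val, acc)
relevant: ✓ — every one of ctr, env, val, acc appears
unrestricted: ✓ — well-typed at Q; no restrictions here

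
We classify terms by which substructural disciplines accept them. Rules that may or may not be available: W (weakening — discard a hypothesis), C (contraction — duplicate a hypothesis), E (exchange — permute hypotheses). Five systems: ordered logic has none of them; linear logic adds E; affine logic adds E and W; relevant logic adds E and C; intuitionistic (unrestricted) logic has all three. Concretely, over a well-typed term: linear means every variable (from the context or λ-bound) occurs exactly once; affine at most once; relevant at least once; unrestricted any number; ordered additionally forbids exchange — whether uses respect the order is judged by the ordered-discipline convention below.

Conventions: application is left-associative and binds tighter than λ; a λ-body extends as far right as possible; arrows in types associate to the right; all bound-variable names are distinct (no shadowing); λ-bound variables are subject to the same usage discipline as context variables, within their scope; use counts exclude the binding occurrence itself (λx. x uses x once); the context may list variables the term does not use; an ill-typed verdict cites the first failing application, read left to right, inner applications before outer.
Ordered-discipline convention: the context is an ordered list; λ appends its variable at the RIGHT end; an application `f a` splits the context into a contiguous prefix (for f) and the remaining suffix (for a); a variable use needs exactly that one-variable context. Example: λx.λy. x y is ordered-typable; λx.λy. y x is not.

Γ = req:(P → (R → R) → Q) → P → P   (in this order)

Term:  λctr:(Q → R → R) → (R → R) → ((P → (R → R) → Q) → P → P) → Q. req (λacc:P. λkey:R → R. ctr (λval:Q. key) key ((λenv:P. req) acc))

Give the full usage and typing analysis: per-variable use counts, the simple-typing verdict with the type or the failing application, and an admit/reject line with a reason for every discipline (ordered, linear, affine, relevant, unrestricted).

use counts: req ×2; ctr [bound] ×1; acc [bound] ×1; key [bound] ×2; val [bound] ×0; env [bound] ×0
left-to-right use order: req, ctr, key, key, req, acc
typing: well-typed — term : ((Q → R → R) → (R → R) → ((P → (R → R) → Q) → P → P) → Q) → P → P
ordered: ✗ — repeated use of req ×2, key ×2; needs weakening: val, env unused
linear: ✗ — repeated use of req ×2, key ×2; needs weakening: val, env unused
affine: ✗ — repeated use of req ×2, key ×2
relevant: ✗ — needs weakening: val, env unused
unrestricted: ✓ — well-typed at ((Q → R → R) → (R → R) → ((P → (R → R) → Q) → P → P) → Q) → P → P; no restrictions here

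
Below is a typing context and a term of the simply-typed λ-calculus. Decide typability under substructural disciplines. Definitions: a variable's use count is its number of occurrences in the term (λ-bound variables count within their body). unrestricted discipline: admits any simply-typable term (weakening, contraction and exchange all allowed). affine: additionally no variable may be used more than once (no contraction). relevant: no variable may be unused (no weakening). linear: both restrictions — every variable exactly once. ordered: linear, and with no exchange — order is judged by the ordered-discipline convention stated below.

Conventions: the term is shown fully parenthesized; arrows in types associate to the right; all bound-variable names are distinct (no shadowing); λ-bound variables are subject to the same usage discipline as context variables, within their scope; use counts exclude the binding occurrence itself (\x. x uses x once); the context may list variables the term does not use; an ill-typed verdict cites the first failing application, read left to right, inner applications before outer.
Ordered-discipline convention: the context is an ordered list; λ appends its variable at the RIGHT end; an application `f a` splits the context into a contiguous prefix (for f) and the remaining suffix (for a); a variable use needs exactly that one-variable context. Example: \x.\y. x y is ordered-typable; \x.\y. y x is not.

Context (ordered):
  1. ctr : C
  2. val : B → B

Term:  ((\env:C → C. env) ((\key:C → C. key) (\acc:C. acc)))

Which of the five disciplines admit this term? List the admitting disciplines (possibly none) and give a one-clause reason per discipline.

admitted by: affine, unrestricted
use counts: ctr ×0; val ×0; env [bound] ×1; key [bound] ×1; acc [bound] ×1
uses in reading order: env, key, acc
typing: well-typed at C → C
ordered: ✗, ctr, val never used (weakening)
linear: ✗, ctr, val never used (weakening)
affine: ✓, none of ctr, val, env, key, acc used more than once
relevant: ✗, ctr, val never used (weakening)
unrestricted: ✓, type-checks (C → C) and nothing is barred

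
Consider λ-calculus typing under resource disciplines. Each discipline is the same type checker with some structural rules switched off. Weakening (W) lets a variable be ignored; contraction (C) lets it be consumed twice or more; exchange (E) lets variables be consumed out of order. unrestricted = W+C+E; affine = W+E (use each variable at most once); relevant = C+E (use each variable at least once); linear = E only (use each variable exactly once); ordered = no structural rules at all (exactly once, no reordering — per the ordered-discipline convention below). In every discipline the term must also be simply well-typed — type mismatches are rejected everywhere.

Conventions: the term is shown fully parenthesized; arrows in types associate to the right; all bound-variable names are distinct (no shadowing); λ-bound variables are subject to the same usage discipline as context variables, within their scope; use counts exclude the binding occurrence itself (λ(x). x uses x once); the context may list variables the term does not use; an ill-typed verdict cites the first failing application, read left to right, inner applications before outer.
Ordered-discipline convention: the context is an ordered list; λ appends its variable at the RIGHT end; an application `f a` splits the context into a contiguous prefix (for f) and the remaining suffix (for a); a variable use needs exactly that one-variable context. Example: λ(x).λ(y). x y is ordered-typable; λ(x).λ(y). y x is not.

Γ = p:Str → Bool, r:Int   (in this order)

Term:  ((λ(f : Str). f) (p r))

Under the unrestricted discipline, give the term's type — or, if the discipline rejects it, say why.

not well-typed under unrestricted — fails simple typing
use counts: p: 1×, r: 1×, f (bound): 1×
left-to-right use order: f, p, r
typing: ill-typed: an application expects Str but receives Int
summary: ordered ✗, linear ✗, affine ✗, relevant ✗, unrestricted ✗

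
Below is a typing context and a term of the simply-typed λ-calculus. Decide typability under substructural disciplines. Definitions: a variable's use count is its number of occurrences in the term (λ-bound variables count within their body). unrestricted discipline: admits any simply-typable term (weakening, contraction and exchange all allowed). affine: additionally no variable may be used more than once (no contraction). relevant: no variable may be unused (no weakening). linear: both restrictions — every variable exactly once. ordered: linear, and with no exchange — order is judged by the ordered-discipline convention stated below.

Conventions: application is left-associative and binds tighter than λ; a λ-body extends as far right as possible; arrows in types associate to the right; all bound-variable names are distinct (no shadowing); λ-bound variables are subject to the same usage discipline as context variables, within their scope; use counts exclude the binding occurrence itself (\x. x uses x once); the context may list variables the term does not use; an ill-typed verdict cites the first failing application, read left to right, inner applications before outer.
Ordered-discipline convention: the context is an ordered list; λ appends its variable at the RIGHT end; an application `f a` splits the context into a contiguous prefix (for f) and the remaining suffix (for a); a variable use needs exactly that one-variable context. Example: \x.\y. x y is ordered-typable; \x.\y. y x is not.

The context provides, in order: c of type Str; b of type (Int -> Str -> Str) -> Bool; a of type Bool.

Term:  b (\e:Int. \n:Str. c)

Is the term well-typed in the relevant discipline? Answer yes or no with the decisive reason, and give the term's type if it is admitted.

no — a, e, n left unused
usage: c ×1; b ×1; a ×0; e (λ-bound) ×0; n (λ-bound) ×0
uses in reading order: b, c
typing: well-typed — term : Bool
all disciplines: ordered ✗ · linear ✗ · affine ✓ · relevant ✗ · unrestricted ✓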